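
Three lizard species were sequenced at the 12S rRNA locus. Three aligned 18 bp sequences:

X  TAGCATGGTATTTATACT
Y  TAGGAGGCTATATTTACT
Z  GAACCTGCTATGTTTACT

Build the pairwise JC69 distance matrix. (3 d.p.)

d(X,Y) = 0.347, d(X,Z) = 0.441, d(Y,Z) = 0.441

X–Y: 5/18 sites differ → p ≈ 0.277778, d = −0.75 ln(1 − 0.370371) = 0.346968 ≈ 0.347.
X–Z: 6/18 sites differ → p ≈ 0.333333, d = −0.75 ln(1 − 0.444444) = 0.440839 ≈ 0.441.
Y–Z: 6/18 sites differ → p ≈ 0.333333, d = −0.75 ln(1 − 0.444444) = 0.440839 ≈ 0.441.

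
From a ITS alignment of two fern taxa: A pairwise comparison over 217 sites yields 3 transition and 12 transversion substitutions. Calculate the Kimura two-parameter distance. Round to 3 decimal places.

0.073

P = 3/217 ≈ 0.013825 and Q = 12/217 ≈ 0.0553.
Under the Kimura two-parameter model, d = −½ ln(1 − 2P − Q) − ¼ ln(1 − 2Q).
1 − 2P − Q = 0.91705, giving −½ ln(0.91705) = 0.043297.
1 − 2Q = 0.8894, giving −¼ ln(0.8894) = 0.029302.
d = 0.043297 + 0.029302 = 0.072599.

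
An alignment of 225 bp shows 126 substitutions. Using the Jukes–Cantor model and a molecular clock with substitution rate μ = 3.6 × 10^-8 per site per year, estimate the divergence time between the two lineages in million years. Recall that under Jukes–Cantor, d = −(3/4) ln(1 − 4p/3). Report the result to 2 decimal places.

14.30

p = 126/225 = 0.56.
d = −(3/4) ln(1 − 4p/3) = −0.75 ln(1 − 0.746667) = −0.75 ln(0.253333)
  = −0.75 × (-1.373050) = 1.029788 substitutions/site.
Under a molecular clock d = 2μt, so t = d/(2μ) = 1.029788 / (2 × 3.6 × 10^-8) = 14.30 million years.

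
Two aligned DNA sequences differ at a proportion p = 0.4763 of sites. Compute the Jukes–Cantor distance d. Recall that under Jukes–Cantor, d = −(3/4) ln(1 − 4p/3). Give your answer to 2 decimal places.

0.76

d = −(3/4) ln(1 − 4p/3) = −0.75 ln(1 − 0.635067) = −0.75 ln(0.364933)
  = −0.75 × (-1.008042) = 0.756032 substitutions/site.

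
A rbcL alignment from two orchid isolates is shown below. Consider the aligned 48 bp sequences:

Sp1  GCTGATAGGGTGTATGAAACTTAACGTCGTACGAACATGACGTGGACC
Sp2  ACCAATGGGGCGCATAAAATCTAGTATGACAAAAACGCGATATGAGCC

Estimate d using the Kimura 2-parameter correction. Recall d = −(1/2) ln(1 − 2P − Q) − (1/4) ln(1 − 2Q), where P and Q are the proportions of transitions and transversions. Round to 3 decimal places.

Of 48 sites, 21 differences are transitions and 2 are transversions, so P = 21/48 = 0.4375 and Q = 2/48 ≈ 0.041667.
Under the Kimura two-parameter model, d = −½ ln(1 − 2P − Q) − ¼ ln(1 − 2Q).
1 − 2P − Q = 0.083333, giving −½ ln(0.083333) = 1.242455.
1 − 2Q = 0.916666, giving −¼ ln(0.916666) = 0.021753.
d = 1.242455 + 0.021753 = 1.264208.

1.264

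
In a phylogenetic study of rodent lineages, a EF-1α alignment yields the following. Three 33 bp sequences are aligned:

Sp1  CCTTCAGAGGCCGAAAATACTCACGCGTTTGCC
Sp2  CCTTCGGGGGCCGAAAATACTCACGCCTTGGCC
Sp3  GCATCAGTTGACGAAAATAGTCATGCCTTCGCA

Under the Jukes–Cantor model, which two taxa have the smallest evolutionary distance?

Sp1–Sp2: 4/33 differ, p = 0.121, d = 0.132.
Sp1–Sp3: 10/33 differ, p = 0.303, d = 0.388.
Sp2–Sp3: 10/33 differ, p = 0.303, d = 0.388.
The smallest distance is between Sp1 and Sp2.

Sp1 and Sp2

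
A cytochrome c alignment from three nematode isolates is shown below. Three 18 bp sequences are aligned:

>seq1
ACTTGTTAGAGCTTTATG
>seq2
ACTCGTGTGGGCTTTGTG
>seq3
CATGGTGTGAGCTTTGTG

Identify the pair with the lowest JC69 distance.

seq1–seq2: 5/18 differ, p = 0.278, d = 0.347.
seq1–seq3: 6/18 differ, p = 0.333, d = 0.441.
seq2–seq3: 4/18 differ, p = 0.222, d = 0.264.
The smallest distance is between seq2 and seq3.

seq2 and seq3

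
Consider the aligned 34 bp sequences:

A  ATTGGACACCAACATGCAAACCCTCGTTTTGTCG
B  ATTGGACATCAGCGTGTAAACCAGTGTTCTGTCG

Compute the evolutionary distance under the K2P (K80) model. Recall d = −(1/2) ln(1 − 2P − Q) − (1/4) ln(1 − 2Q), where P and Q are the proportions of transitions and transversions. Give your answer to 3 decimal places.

Of 34 sites, 6 differences are transitions and 2 are transversions, so P = 6/34 ≈ 0.176471 and Q = 2/34 ≈ 0.058824.
Under the Kimura two-parameter model, d = −½ ln(1 − 2P − Q) − ¼ ln(1 − 2Q).
1 − 2P − Q = 0.588234, giving −½ ln(0.588234) = 0.265315.
1 − 2Q = 0.882352, giving −¼ ln(0.882352) = 0.031291.
d = 0.265315 + 0.031291 = 0.296606.

0.297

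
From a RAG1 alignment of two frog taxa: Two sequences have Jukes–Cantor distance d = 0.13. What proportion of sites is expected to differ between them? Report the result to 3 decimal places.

p = (3/4)(1 − e^(−4d/3)) = 0.75 × (1 − e^(-0.173333)) = 0.75 × (1 − 0.840858) = 0.119357.

0.119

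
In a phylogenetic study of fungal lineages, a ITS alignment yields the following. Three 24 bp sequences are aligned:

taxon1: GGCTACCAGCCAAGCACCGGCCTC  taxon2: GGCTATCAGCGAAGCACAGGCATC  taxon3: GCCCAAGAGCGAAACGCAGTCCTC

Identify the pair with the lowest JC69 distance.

taxon1 and taxon2

taxon1–taxon2: 4/24 differ, p = 0.167, d = 0.188.
taxon1–taxon3: 9/24 differ, p = 0.375, d = 0.520.
taxon2–taxon3: 8/24 differ, p = 0.333, d = 0.441.
The smallest distance is between taxon1 and taxon2.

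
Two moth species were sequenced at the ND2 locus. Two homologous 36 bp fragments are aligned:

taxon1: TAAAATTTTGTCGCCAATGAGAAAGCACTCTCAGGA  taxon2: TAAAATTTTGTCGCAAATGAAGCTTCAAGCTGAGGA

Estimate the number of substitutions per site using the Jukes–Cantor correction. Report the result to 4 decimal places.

0.3041

The sequences differ at 9 of 36 sites (15, 21, 22, 23, 24, 25, 28, 29, 32), so p = 9/36 = 0.25.
d = −(3/4) ln(1 − 4p/3) = −0.75 ln(1 − 0.333333) = −0.75 ln(0.666667)
  = −0.75 × (-0.405465) = 0.304099 substitutions/site.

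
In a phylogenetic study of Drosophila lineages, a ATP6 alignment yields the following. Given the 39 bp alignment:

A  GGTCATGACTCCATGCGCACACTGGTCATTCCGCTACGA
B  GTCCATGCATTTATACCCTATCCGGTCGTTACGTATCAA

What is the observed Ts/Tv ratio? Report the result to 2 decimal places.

0.80

Transitions are A↔G and C↔T; transversions are all other mismatches.
Transitions: 8. Transversions: 10.
R = 8/10 = 0.80.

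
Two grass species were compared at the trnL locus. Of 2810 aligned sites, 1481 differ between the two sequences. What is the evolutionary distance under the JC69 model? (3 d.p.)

0.910

p = 1481/2810 ≈ 0.527046.
d = −(3/4) ln(1 − 4p/3) = −0.75 ln(1 − 0.702728) = −0.75 ln(0.297272)
  = −0.75 × (-1.213108) = 0.909831 substitutions/site.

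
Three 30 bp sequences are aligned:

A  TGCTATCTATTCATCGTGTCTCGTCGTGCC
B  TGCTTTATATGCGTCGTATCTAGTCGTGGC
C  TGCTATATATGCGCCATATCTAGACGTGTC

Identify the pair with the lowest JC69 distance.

A–B: 7/30 differ, p = 0.233, d = 0.280.
A–C: 9/30 differ, p = 0.300, d = 0.383.
B–C: 5/30 differ, p = 0.167, d = 0.188.
The smallest distance is between B and C.

B and C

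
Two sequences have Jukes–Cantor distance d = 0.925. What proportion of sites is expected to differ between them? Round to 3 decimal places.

0.532

p = (3/4)(1 − e^(−4d/3)) = 0.75 × (1 − e^(-1.233333)) = 0.75 × (1 − 0.291320) = 0.531510.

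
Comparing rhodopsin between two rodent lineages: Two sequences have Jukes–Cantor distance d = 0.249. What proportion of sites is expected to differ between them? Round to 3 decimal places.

0.212

p = (3/4)(1 − e^(−4d/3)) = 0.75 × (1 − e^(-0.332)) = 0.75 × (1 − 0.717487) = 0.211885.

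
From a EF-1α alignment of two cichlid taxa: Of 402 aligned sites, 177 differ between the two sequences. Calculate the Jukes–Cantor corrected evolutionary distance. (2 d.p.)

0.66

p = 177/402 ≈ 0.440299.
d = −(3/4) ln(1 − 4p/3) = −0.75 ln(1 − 0.587065) = −0.75 ln(0.412935)
  = −0.75 × (-0.884465) = 0.663349 substitutions/site.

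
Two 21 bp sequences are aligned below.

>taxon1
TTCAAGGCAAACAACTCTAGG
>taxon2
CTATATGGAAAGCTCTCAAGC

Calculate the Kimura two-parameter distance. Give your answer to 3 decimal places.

0.857

Of 21 sites, 1 differences are transitions and 9 are transversions, so P = 1/21 ≈ 0.047619 and Q = 9/21 ≈ 0.428571.
Under the Kimura two-parameter model, d = −½ ln(1 − 2P − Q) − ¼ ln(1 − 2Q).
1 − 2P − Q = 0.476191, giving −½ ln(0.476191) = 0.370968.
1 − 2Q = 0.142858, giving −¼ ln(0.142858) = 0.486476.
d = 0.370968 + 0.486476 = 0.857444.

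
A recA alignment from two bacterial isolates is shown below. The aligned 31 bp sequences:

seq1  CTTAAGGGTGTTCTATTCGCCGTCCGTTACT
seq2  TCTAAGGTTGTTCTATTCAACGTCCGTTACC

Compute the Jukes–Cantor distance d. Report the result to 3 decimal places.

0.224

The sequences differ at 6 of 31 sites (1, 2, 8, 19, 20, 31), so p = 6/31 ≈ 0.193548.
d = −(3/4) ln(1 − 4p/3) = −0.75 ln(1 − 0.258064) = −0.75 ln(0.741936)
  = −0.75 × (-0.298492) = 0.223869 substitutions/site.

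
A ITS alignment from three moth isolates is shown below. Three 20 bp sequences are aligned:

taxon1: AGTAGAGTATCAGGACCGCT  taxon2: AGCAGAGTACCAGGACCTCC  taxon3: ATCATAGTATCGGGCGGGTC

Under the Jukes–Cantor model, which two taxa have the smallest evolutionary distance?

taxon1 and taxon2

taxon1–taxon2: 4/20 differ, p = 0.200, d = 0.233.
taxon1–taxon3: 9/20 differ, p = 0.450, d = 0.687.
taxon2–taxon3: 9/20 differ, p = 0.450, d = 0.687.
The smallest distance is between taxon1 and taxon2.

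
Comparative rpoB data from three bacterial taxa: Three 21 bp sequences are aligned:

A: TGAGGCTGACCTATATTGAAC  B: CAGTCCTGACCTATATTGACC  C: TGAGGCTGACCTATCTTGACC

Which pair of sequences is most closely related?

A–B: 6/21 differ, p = 0.286, d = 0.360.
A–C: 2/21 differ, p = 0.095, d = 0.102.
B–C: 6/21 differ, p = 0.286, d = 0.360.
The smallest distance is between A and C.

A and C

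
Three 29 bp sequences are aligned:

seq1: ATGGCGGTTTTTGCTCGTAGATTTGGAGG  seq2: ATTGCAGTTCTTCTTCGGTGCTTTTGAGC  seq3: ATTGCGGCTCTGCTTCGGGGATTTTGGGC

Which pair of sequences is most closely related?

seq1–seq2: 10/29 differ, p = 0.345, d = 0.462.
seq1–seq3: 11/29 differ, p = 0.379, d = 0.529.
seq2–seq3: 6/29 differ, p = 0.207, d = 0.242.
The smallest distance is between seq2 and seq3.

seq2 and seq3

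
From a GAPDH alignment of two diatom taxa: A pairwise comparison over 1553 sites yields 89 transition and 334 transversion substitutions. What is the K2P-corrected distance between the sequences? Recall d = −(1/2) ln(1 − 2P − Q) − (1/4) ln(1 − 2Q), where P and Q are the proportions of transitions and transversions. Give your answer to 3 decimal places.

P = 89/1553 ≈ 0.057308 and Q = 334/1553 ≈ 0.215068.
Under the Kimura two-parameter model, d = −½ ln(1 − 2P − Q) − ¼ ln(1 − 2Q).
1 − 2P − Q = 0.670316, giving −½ ln(0.670316) = 0.200003.
1 − 2Q = 0.569864, giving −¼ ln(0.569864) = 0.140589.
d = 0.200003 + 0.140589 = 0.340592.

0.341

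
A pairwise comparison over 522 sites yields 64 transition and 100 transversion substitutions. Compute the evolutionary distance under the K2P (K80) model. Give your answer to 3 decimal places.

0.408

P = 64/522 ≈ 0.122605 and Q = 100/522 ≈ 0.191571.
Under the Kimura two-parameter model, d = −½ ln(1 − 2P − Q) − ¼ ln(1 − 2Q).
1 − 2P − Q = 0.563219, giving −½ ln(0.563219) = 0.287043.
1 − 2Q = 0.616858, giving −¼ ln(0.616858) = 0.120779.
d = 0.287043 + 0.120779 = 0.407822.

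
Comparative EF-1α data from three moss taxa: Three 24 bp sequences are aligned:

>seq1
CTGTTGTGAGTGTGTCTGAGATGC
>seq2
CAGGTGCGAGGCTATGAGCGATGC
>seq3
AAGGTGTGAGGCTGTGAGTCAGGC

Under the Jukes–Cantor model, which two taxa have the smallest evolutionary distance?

seq1–seq2: 9/24 differ, p = 0.375, d = 0.520.
seq1–seq3: 10/24 differ, p = 0.417, d = 0.608.
seq2–seq3: 6/24 differ, p = 0.250, d = 0.304.
The smallest distance is between seq2 and seq3.

seq2 and seq3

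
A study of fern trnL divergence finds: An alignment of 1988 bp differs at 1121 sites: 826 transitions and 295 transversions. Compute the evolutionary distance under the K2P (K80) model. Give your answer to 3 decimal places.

2.029

P = 826/1988 ≈ 0.415493 and Q = 295/1988 ≈ 0.14839.
Under the Kimura two-parameter model, d = −½ ln(1 − 2P − Q) − ¼ ln(1 − 2Q).
1 − 2P − Q = 0.020624, giving −½ ln(0.020624) = 1.940650.
1 − 2Q = 0.70322, giving −¼ ln(0.70322) = 0.088021.
d = 1.940650 + 0.088021 = 2.028671.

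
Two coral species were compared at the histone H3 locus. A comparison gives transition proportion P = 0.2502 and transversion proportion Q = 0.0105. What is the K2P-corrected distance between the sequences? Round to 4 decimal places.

Under the Kimura two-parameter model, d = −½ ln(1 − 2P − Q) − ¼ ln(1 − 2Q).
1 − 2P − Q = 0.4891, giving −½ ln(0.4891) = 0.357594.
1 − 2Q = 0.979, giving −¼ ln(0.979) = 0.005306.
d = 0.357594 + 0.005306 = 0.362900.

0.3629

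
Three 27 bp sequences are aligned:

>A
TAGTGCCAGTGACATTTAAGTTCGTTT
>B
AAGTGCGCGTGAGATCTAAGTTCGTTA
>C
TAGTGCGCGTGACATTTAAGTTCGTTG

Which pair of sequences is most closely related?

A–B: 6/27 differ, p = 0.222, d = 0.264.
A–C: 3/27 differ, p = 0.111, d = 0.120.
B–C: 4/27 differ, p = 0.148, d = 0.165.
The smallest distance is between A and C.

A and C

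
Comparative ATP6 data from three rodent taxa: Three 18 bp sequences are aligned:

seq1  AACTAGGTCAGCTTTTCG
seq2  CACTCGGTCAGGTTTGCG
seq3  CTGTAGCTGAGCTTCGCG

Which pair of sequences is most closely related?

seq1 and seq2

seq1–seq2: 4/18 differ, p = 0.222, d = 0.264.
seq1–seq3: 7/18 differ, p = 0.389, d = 0.548.
seq2–seq3: 7/18 differ, p = 0.389, d = 0.548.
The smallest distance is between seq1 and seq2.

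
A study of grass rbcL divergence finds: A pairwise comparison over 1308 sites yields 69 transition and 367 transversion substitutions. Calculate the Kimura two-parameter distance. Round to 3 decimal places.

P = 69/1308 ≈ 0.052752 and Q = 367/1308 ≈ 0.280581.
Under the Kimura two-parameter model, d = −½ ln(1 − 2P − Q) − ¼ ln(1 − 2Q).
1 − 2P − Q = 0.613915, giving −½ ln(0.613915) = 0.243949.
1 − 2Q = 0.438838, giving −¼ ln(0.438838) = 0.205906.
d = 0.243949 + 0.205906 = 0.449855.

0.450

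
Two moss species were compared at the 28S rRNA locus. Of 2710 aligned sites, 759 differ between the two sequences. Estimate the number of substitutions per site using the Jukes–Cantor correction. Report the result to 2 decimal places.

p = 759/2710 ≈ 0.280074.
d = −(3/4) ln(1 − 4p/3) = −0.75 ln(1 − 0.373432) = −0.75 ln(0.626568)
  = −0.75 × (-0.467498) = 0.350624 substitutions/site.

0.35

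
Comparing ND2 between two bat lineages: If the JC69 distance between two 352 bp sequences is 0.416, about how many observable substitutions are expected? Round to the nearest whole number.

112

Invert JC69: p = (3/4)(1 − e^(−4d/3)) = 0.75 × (1 − e^(-0.554667)) = 0.75 × (1 − 0.574263) = 0.319303.
Expected differing sites = pL ≈ 0.319303 × 352 = 112.394656 ≈ 112.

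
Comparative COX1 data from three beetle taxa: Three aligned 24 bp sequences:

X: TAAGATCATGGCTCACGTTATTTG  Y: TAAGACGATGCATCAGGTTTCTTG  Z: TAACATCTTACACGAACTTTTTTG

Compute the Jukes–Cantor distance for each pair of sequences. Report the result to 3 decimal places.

X–Y: 7/24 sites differ → p ≈ 0.291667, d = −0.75 ln(1 − 0.388889) = 0.369358 ≈ 0.369.
X–Z: 10/24 sites differ → p ≈ 0.416667, d = −0.75 ln(1 − 0.555556) = 0.608198 ≈ 0.608.
Y–Z: 10/24 sites differ → p ≈ 0.416667, d = −0.75 ln(1 − 0.555556) = 0.608198 ≈ 0.608.

d(X,Y) = 0.369, d(X,Z) = 0.608, d(Y,Z) = 0.608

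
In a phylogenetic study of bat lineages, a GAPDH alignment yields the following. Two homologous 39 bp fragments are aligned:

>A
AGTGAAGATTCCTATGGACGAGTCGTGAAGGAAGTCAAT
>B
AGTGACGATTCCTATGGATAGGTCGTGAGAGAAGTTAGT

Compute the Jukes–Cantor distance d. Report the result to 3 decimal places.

The sequences differ at 8 of 39 sites (6, 19, 20, 21, 29, 30, 36, 38), so p = 8/39 ≈ 0.205128.
d = −(3/4) ln(1 − 4p/3) = −0.75 ln(1 − 0.273504) = −0.75 ln(0.726496)
  = −0.75 × (-0.319522) = 0.239642 substitutions/site.

0.240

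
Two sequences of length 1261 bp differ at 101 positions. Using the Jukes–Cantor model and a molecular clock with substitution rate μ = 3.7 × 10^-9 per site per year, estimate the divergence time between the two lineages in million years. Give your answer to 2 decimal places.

11.45

p = 101/1261 ≈ 0.080095.
d = −(3/4) ln(1 − 4p/3) = −0.75 ln(1 − 0.106793) = −0.75 ln(0.893207)
  = −0.75 × (-0.112937) = 0.084703 substitutions/site.
Under a molecular clock d = 2μt, so t = d/(2μ) = 0.084703 / (2 × 3.7 × 10^-9) = 11.45 million years.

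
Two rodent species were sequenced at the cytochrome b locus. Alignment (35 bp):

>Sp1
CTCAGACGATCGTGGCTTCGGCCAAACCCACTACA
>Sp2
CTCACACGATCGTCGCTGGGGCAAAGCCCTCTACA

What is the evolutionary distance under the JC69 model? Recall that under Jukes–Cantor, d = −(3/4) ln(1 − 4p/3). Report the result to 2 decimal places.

0.23

The sequences differ at 7 of 35 sites (5, 14, 18, 19, 23, 26, 30), so p = 7/35 = 0.2.
d = −(3/4) ln(1 − 4p/3) = −0.75 ln(1 − 0.266667) = −0.75 ln(0.733333)
  = −0.75 × (-0.310155) = 0.232616 substitutions/site.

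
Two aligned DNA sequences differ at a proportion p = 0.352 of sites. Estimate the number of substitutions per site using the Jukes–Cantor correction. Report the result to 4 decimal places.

d = −(3/4) ln(1 − 4p/3) = −0.75 ln(1 − 0.469333) = −0.75 ln(0.530667)
  = −0.75 × (-0.633621) = 0.475216 substitutions/site.

0.4752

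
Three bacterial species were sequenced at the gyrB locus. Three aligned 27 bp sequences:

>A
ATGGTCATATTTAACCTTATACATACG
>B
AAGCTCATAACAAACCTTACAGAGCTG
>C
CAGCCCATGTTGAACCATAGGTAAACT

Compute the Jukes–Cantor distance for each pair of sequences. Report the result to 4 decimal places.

d(A,B) = 0.5107, d(A,C) = 0.6735, d(B,C) = 0.8817

A–B: 10/27 sites differ → p ≈ 0.37037, d = −0.75 ln(1 − 0.493827) = 0.510658 ≈ 0.5107.
A–C: 12/27 sites differ → p ≈ 0.444444, d = −0.75 ln(1 − 0.592592) = 0.673455 ≈ 0.6735.
B–C: 14/27 sites differ → p ≈ 0.518519, d = −0.75 ln(1 − 0.691359) = 0.881682 ≈ 0.8817.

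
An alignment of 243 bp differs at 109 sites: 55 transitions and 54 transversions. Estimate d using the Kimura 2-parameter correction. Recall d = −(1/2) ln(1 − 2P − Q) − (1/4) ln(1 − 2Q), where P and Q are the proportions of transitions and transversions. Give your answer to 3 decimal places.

P = 55/243 ≈ 0.226337 and Q = 54/243 ≈ 0.222222.
Under the Kimura two-parameter model, d = −½ ln(1 − 2P − Q) − ¼ ln(1 − 2Q).
1 − 2P − Q = 0.325104, giving −½ ln(0.325104) = 0.561805.
1 − 2Q = 0.555556, giving −¼ ln(0.555556) = 0.146946.
d = 0.561805 + 0.146946 = 0.708751.

0.709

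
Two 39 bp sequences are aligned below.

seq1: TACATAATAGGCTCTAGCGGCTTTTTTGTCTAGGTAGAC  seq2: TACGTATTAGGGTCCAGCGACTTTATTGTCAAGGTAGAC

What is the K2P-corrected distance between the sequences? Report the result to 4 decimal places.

0.2055

Of 39 sites, 3 differences are transitions and 4 are transversions, so P = 3/39 ≈ 0.076923 and Q = 4/39 ≈ 0.102564.
Under the Kimura two-parameter model, d = −½ ln(1 − 2P − Q) − ¼ ln(1 − 2Q).
1 − 2P − Q = 0.74359, giving −½ ln(0.74359) = 0.148133.
1 − 2Q = 0.794872, giving −¼ ln(0.794872) = 0.057394.
d = 0.148133 + 0.057394 = 0.205527.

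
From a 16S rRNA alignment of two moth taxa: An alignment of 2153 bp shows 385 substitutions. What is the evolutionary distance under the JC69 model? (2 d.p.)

0.20

p = 385/2153 ≈ 0.17882.
d = −(3/4) ln(1 − 4p/3) = −0.75 ln(1 − 0.238427) = −0.75 ln(0.761573)
  = −0.75 × (-0.272369) = 0.204277 substitutions/site.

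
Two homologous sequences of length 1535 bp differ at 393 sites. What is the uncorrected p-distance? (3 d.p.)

p = 393/1535 = 0.256026… ≈ 0.256 (to 3 d.p.).

0.256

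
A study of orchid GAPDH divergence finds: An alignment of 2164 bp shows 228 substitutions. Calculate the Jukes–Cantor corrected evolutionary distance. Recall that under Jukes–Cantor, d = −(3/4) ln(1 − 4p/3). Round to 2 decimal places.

0.11

p = 228/2164 ≈ 0.10536.
d = −(3/4) ln(1 − 4p/3) = −0.75 ln(1 − 0.14048) = −0.75 ln(0.85952)
  = −0.75 × (-0.151381) = 0.113536 substitutions/site.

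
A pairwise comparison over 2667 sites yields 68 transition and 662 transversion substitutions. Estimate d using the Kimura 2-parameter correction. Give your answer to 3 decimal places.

P = 68/2667 ≈ 0.025497 and Q = 662/2667 ≈ 0.248219.
Under the Kimura two-parameter model, d = −½ ln(1 − 2P − Q) − ¼ ln(1 − 2Q).
1 − 2P − Q = 0.700787, giving −½ ln(0.700787) = 0.177776.
1 − 2Q = 0.503562, giving −¼ ln(0.503562) = 0.171512.
d = 0.177776 + 0.171512 = 0.349288.

0.349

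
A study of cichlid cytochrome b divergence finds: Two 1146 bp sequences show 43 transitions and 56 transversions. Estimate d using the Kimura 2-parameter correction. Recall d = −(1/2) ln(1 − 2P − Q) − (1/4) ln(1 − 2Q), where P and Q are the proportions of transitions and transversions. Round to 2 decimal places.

0.09

P = 43/1146 ≈ 0.037522 and Q = 56/1146 ≈ 0.048866.
Under the Kimura two-parameter model, d = −½ ln(1 − 2P − Q) − ¼ ln(1 − 2Q).
1 − 2P − Q = 0.87609, giving −½ ln(0.87609) = 0.066143.
1 − 2Q = 0.902268, giving −¼ ln(0.902268) = 0.025711.
d = 0.066143 + 0.025711 = 0.091854.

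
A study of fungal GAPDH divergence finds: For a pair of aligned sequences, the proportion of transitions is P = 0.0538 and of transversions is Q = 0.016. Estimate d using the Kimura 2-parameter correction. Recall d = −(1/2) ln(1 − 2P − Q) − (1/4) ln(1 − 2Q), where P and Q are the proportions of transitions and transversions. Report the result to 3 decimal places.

Under the Kimura two-parameter model, d = −½ ln(1 − 2P − Q) − ¼ ln(1 − 2Q).
1 − 2P − Q = 0.8764, giving −½ ln(0.8764) = 0.065966.
1 − 2Q = 0.968, giving −¼ ln(0.968) = 0.008131.
d = 0.065966 + 0.008131 = 0.074097.

0.074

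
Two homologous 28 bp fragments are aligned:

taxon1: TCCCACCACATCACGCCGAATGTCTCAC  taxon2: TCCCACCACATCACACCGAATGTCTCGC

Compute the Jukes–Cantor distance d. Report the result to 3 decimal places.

The sequences differ at 2 of 28 sites (15, 27), so p = 2/28 ≈ 0.071429.
d = −(3/4) ln(1 − 4p/3) = −0.75 ln(1 − 0.095239) = −0.75 ln(0.904761)
  = −0.75 × (-0.100084) = 0.075063 substitutions/site.

0.075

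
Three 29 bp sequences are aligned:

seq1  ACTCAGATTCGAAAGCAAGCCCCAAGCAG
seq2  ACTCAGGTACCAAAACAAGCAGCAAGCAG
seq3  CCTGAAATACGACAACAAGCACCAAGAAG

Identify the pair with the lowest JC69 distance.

seq1–seq2: 6/29 differ, p = 0.207, d = 0.242.
seq1–seq3: 8/29 differ, p = 0.276, d = 0.344.
seq2–seq3: 8/29 differ, p = 0.276, d = 0.344.
The smallest distance is between seq1 and seq2.

seq1 and seq2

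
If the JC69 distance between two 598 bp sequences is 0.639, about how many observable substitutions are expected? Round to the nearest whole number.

Invert JC69: p = (3/4)(1 − e^(−4d/3)) = 0.75 × (1 − e^(-0.852)) = 0.75 × (1 − 0.426561) = 0.430079.
Expected differing sites = pL ≈ 0.430079 × 598 = 257.187242 ≈ 257.

257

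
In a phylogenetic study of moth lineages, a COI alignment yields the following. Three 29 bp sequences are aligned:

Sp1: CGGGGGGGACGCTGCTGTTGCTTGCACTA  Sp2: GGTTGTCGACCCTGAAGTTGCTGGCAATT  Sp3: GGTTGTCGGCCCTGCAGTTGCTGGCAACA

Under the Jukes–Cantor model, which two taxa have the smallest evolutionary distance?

Sp2 and Sp3

Sp1–Sp2: 11/29 differ, p = 0.379, d = 0.529.
Sp1–Sp3: 11/29 differ, p = 0.379, d = 0.529.
Sp2–Sp3: 4/29 differ, p = 0.138, d = 0.152.
The smallest distance is between Sp2 and Sp3.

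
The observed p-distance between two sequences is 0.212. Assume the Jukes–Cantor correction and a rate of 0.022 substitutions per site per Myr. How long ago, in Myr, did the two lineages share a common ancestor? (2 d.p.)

5.66

d = −(3/4) ln(1 − 4p/3) = −0.75 ln(1 − 0.282667) = −0.75 ln(0.717333)
  = −0.75 × (-0.332215) = 0.249161 substitutions/site.
Under a molecular clock d = 2μt, so t = d/(2μ) = 0.249161 / (2 × 0.022) = 5.66 Myr.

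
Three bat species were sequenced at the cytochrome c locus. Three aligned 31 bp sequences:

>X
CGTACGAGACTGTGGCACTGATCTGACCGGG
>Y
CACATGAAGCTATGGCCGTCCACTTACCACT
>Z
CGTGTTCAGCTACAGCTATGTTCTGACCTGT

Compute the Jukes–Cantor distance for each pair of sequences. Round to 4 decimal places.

d(X,Y) = 0.7771, d(X,Z) = 0.6913, d(Y,Z) = 0.7771

X–Y: 15/31 sites differ → p ≈ 0.483871, d = −0.75 ln(1 − 0.645161) = 0.777068 ≈ 0.7771.
X–Z: 14/31 sites differ → p ≈ 0.451613, d = −0.75 ln(1 − 0.602151) = 0.691262 ≈ 0.6913.
Y–Z: 15/31 sites differ → p ≈ 0.483871, d = −0.75 ln(1 − 0.645161) = 0.777068 ≈ 0.7771.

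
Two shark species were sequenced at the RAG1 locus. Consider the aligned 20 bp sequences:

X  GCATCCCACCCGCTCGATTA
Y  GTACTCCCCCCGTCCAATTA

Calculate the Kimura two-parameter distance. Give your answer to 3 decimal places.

0.551

Of 20 sites, 6 differences are transitions and 1 are transversions, so P = 6/20 = 0.3 and Q = 1/20 = 0.05.
Under the Kimura two-parameter model, d = −½ ln(1 − 2P − Q) − ¼ ln(1 − 2Q).
1 − 2P − Q = 0.35, giving −½ ln(0.35) = 0.524911.
1 − 2Q = 0.9, giving −¼ ln(0.9) = 0.026340.
d = 0.524911 + 0.026340 = 0.551251.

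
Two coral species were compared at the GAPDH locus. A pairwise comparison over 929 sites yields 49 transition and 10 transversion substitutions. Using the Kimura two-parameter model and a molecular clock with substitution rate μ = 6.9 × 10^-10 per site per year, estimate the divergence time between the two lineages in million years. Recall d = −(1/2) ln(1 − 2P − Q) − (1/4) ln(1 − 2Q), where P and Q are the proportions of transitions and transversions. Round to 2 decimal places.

P = 49/929 ≈ 0.052745 and Q = 10/929 ≈ 0.010764.
Under the Kimura two-parameter model, d = −½ ln(1 − 2P − Q) − ¼ ln(1 − 2Q).
1 − 2P − Q = 0.883746, giving −½ ln(0.883746) = 0.061793.
1 − 2Q = 0.978472, giving −¼ ln(0.978472) = 0.005441.
d = 0.061793 + 0.005441 = 0.067234.
Under a molecular clock d = 2μt, so t = d/(2μ) = 0.067234 / (2 × 6.9 × 10^-10) = 48.72 million years.

48.72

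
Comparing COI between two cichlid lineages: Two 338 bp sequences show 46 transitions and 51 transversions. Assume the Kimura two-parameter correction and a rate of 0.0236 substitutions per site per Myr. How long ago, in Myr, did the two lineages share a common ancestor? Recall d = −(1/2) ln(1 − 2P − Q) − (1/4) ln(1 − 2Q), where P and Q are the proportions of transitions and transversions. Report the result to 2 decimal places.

P = 46/338 ≈ 0.136095 and Q = 51/338 ≈ 0.150888.
Under the Kimura two-parameter model, d = −½ ln(1 − 2P − Q) − ¼ ln(1 − 2Q).
1 − 2P − Q = 0.576922, giving −½ ln(0.576922) = 0.275024.
1 − 2Q = 0.698224, giving −¼ ln(0.698224) = 0.089804.
d = 0.275024 + 0.089804 = 0.364828.
Under a molecular clock d = 2μt, so t = d/(2μ) = 0.364828 / (2 × 0.0236) = 7.73 Myr.

7.73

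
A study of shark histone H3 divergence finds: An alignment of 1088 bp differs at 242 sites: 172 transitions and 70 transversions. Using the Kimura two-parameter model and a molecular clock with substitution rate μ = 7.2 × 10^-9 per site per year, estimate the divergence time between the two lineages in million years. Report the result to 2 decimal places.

P = 172/1088 ≈ 0.158088 and Q = 70/1088 ≈ 0.064338.
Under the Kimura two-parameter model, d = −½ ln(1 − 2P − Q) − ¼ ln(1 − 2Q).
1 − 2P − Q = 0.619486, giving −½ ln(0.619486) = 0.239433.
1 − 2Q = 0.871324, giving −¼ ln(0.871324) = 0.034435.
d = 0.239433 + 0.034435 = 0.273868.
Under a molecular clock d = 2μt, so t = d/(2μ) = 0.273868 / (2 × 7.2 × 10^-9) = 19.02 million years.

19.02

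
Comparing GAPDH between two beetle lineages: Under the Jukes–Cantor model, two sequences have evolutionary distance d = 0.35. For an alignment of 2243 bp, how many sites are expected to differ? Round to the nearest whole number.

Invert JC69: p = (3/4)(1 − e^(−4d/3)) = 0.75 × (1 − e^(-0.466667)) = 0.75 × (1 − 0.627089) = 0.279683.
Expected differing sites = pL ≈ 0.279683 × 2243 = 627.328969 ≈ 627.

627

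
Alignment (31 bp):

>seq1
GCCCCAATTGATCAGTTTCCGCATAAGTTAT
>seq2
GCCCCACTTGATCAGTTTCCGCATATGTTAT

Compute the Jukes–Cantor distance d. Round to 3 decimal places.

0.067

The sequences differ at 2 of 31 sites (7, 26), so p = 2/31 ≈ 0.064516.
d = −(3/4) ln(1 − 4p/3) = −0.75 ln(1 − 0.086021) = −0.75 ln(0.913979)
  = −0.75 × (-0.089948) = 0.067461 substitutions/site.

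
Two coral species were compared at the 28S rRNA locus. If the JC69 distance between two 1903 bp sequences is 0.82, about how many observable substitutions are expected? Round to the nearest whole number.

949

Invert JC69: p = (3/4)(1 − e^(−4d/3)) = 0.75 × (1 − e^(-1.093333)) = 0.75 × (1 − 0.335098) = 0.498677.
Expected differing sites = pL ≈ 0.498677 × 1903 = 948.982331 ≈ 949.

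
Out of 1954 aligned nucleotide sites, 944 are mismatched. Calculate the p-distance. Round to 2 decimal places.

p = 944/1954 = 0.483111… ≈ 0.48 (to 2 d.p.).

0.48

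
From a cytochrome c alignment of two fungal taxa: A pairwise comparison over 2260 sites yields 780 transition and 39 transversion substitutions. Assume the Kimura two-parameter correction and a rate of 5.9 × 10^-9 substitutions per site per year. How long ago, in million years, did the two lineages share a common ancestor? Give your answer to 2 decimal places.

52.84

P = 780/2260 ≈ 0.345133 and Q = 39/2260 ≈ 0.017257.
Under the Kimura two-parameter model, d = −½ ln(1 − 2P − Q) − ¼ ln(1 − 2Q).
1 − 2P − Q = 0.292477, giving −½ ln(0.292477) = 0.614685.
1 − 2Q = 0.965486, giving −¼ ln(0.965486) = 0.008781.
d = 0.614685 + 0.008781 = 0.623466.
Under a molecular clock d = 2μt, so t = d/(2μ) = 0.623466 / (2 × 5.9 × 10^-9) = 52.84 million years.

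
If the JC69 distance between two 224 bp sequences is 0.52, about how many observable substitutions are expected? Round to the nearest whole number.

Invert JC69: p = (3/4)(1 − e^(−4d/3)) = 0.75 × (1 − e^(-0.693333)) = 0.75 × (1 − 0.499907) = 0.375070.
Expected differing sites = pL ≈ 0.375070 × 224 = 84.01568 ≈ 84.

84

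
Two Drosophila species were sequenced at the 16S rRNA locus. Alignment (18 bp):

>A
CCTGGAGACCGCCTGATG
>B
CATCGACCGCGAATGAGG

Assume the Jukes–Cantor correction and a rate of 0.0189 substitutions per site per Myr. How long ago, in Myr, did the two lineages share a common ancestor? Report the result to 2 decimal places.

The sequences differ at 8 of 18 sites (2, 4, 7, 8, 9, 12, 13, 17), so p = 8/18 ≈ 0.444444.
d = −(3/4) ln(1 − 4p/3) = −0.75 ln(1 − 0.592592) = −0.75 ln(0.407408)
  = −0.75 × (-0.897940) = 0.673455 substitutions/site.
Under a molecular clock d = 2μt, so t = d/(2μ) = 0.673455 / (2 × 0.0189) = 17.82 Myr.

17.82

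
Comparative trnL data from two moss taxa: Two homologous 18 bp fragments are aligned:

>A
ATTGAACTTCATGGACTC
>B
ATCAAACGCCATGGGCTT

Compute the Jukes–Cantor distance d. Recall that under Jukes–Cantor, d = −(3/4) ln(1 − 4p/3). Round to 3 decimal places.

The sequences differ at 6 of 18 sites (3, 4, 8, 9, 15, 18), so p = 6/18 ≈ 0.333333.
d = −(3/4) ln(1 − 4p/3) = −0.75 ln(1 − 0.444444) = −0.75 ln(0.555556)
  = −0.75 × (-0.587786) = 0.440840 substitutions/site.

0.441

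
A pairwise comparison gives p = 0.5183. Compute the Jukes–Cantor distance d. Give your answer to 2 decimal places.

0.88

d = −(3/4) ln(1 − 4p/3) = −0.75 ln(1 − 0.691067) = −0.75 ln(0.308933)
  = −0.75 × (-1.174631) = 0.880973 substitutions/site.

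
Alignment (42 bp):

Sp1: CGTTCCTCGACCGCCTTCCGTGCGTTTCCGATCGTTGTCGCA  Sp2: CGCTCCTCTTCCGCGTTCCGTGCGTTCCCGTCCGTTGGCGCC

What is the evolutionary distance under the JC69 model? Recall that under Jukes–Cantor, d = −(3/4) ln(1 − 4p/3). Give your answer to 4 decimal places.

The sequences differ at 9 of 42 sites (3, 9, 10, 15, 27, 31, 32, 38, 42), so p = 9/42 ≈ 0.214286.
d = −(3/4) ln(1 − 4p/3) = −0.75 ln(1 − 0.285715) = −0.75 ln(0.714285)
  = −0.75 × (-0.336473) = 0.252355 substitutions/site.

0.2524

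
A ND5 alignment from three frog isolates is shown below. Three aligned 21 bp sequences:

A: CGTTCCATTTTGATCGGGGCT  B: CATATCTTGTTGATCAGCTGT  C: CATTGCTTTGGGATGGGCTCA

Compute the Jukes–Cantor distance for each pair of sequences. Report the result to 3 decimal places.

d(A,B) = 0.635, d(A,C) = 0.635, d(B,C) = 0.635

A–B: 9/21 sites differ → p ≈ 0.428571, d = −0.75 ln(1 − 0.571428) = 0.635472 ≈ 0.635.
A–C: 9/21 sites differ → p ≈ 0.428571, d = −0.75 ln(1 − 0.571428) = 0.635472 ≈ 0.635.
B–C: 9/21 sites differ → p ≈ 0.428571, d = −0.75 ln(1 − 0.571428) = 0.635472 ≈ 0.635.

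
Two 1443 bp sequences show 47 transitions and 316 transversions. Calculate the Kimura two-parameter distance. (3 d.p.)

0.311

P = 47/1443 ≈ 0.032571 and Q = 316/1443 ≈ 0.218988.
Under the Kimura two-parameter model, d = −½ ln(1 − 2P − Q) − ¼ ln(1 − 2Q).
1 − 2P − Q = 0.71587, giving −½ ln(0.71587) = 0.167128.
1 − 2Q = 0.562024, giving −¼ ln(0.562024) = 0.144053.
d = 0.167128 + 0.144053 = 0.311181.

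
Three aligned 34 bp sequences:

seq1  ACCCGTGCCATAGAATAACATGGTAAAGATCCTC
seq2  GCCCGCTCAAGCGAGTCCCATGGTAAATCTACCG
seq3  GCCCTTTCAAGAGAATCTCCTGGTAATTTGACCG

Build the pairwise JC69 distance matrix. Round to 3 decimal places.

seq1–seq2: 14/34 sites differ → p ≈ 0.411765, d = −0.75 ln(1 − 0.54902) = 0.597249 ≈ 0.597.
seq1–seq3: 15/34 sites differ → p ≈ 0.441176, d = −0.75 ln(1 − 0.588235) = 0.665477 ≈ 0.665.
seq2–seq3: 9/34 sites differ → p ≈ 0.264706, d = −0.75 ln(1 − 0.352941) = 0.326488 ≈ 0.326.

d(seq1,seq2) = 0.597, d(seq1,seq3) = 0.665, d(seq2,seq3) = 0.326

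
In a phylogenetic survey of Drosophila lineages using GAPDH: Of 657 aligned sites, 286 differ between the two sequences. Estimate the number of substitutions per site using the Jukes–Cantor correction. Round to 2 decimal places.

0.65

p = 286/657 ≈ 0.435312.
d = −(3/4) ln(1 − 4p/3) = −0.75 ln(1 − 0.580416) = −0.75 ln(0.419584)
  = −0.75 × (-0.868492) = 0.651369 substitutions/site.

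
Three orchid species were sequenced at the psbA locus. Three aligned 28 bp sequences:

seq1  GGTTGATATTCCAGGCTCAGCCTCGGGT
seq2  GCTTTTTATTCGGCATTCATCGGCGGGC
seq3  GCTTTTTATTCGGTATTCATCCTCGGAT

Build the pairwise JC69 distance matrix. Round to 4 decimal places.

d(seq1,seq2) = 0.6355, d(seq1,seq3) = 0.4850, d(seq2,seq3) = 0.2040

seq1–seq2: 12/28 sites differ → p ≈ 0.428571, d = −0.75 ln(1 − 0.571428) = 0.635472 ≈ 0.6355.
seq1–seq3: 10/28 sites differ → p ≈ 0.357143, d = −0.75 ln(1 − 0.476191) = 0.484971 ≈ 0.4850.
seq2–seq3: 5/28 sites differ → p ≈ 0.178571, d = −0.75 ln(1 − 0.238095) = 0.203950 ≈ 0.2040.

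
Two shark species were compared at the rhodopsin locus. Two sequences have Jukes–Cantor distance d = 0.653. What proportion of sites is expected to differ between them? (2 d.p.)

0.44

p = (3/4)(1 − e^(−4d/3)) = 0.75 × (1 − e^(-0.870667)) = 0.75 × (1 − 0.418672) = 0.435996.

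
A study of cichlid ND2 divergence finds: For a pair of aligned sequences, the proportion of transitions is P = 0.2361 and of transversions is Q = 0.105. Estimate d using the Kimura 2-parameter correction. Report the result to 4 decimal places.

0.4894

Under the Kimura two-parameter model, d = −½ ln(1 − 2P − Q) − ¼ ln(1 − 2Q).
1 − 2P − Q = 0.4228, giving −½ ln(0.4228) = 0.430428.
1 − 2Q = 0.79, giving −¼ ln(0.79) = 0.058931.
d = 0.430428 + 0.058931 = 0.489359.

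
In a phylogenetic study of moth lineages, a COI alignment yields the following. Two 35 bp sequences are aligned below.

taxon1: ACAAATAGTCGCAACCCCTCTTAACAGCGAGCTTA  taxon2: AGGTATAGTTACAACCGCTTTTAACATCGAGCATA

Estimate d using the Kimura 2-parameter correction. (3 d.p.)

Of 35 sites, 4 differences are transitions and 5 are transversions, so P = 4/35 ≈ 0.114286 and Q = 5/35 ≈ 0.142857.
Under the Kimura two-parameter model, d = −½ ln(1 − 2P − Q) − ¼ ln(1 − 2Q).
1 − 2P − Q = 0.628571, giving −½ ln(0.628571) = 0.232153.
1 − 2Q = 0.714286, giving −¼ ln(0.714286) = 0.084118.
d = 0.232153 + 0.084118 = 0.316271.

0.316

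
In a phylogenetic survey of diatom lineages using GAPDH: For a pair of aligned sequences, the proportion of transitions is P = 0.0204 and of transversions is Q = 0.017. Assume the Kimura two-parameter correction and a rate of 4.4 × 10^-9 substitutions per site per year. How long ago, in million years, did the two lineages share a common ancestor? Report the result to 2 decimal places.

Under the Kimura two-parameter model, d = −½ ln(1 − 2P − Q) − ¼ ln(1 − 2Q).
1 − 2P − Q = 0.9422, giving −½ ln(0.9422) = 0.029769.
1 − 2Q = 0.966, giving −¼ ln(0.966) = 0.008648.
d = 0.029769 + 0.008648 = 0.038417.
Under a molecular clock d = 2μt, so t = d/(2μ) = 0.038417 / (2 × 4.4 × 10^-9) = 4.37 million years.

4.37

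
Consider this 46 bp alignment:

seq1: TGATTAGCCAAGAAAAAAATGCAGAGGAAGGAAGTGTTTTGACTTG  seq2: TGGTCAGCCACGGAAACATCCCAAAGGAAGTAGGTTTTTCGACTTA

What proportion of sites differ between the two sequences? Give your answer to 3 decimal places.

The sequences differ at 14 of 46 positions.
p = 14/46 = 0.304347… ≈ 0.304 (to 3 d.p.).

0.304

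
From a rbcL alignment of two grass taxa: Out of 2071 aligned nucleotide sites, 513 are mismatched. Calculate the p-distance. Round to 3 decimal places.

p = 513/2071 = 0.247706… ≈ 0.248 (to 3 d.p.).

0.248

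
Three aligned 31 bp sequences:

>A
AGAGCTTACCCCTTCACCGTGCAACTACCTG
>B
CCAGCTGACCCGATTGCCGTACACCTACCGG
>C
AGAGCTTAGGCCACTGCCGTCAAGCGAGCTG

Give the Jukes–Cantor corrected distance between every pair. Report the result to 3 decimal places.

d(A,B) = 0.422, d(A,C) = 0.481, d(B,C) = 0.614

A–B: 10/31 sites differ → p ≈ 0.322581, d = −0.75 ln(1 − 0.430108) = 0.421731 ≈ 0.422.
A–C: 11/31 sites differ → p ≈ 0.354839, d = −0.75 ln(1 − 0.473119) = 0.480585 ≈ 0.481.
B–C: 13/31 sites differ → p ≈ 0.419355, d = −0.75 ln(1 − 0.55914) = 0.614271 ≈ 0.614.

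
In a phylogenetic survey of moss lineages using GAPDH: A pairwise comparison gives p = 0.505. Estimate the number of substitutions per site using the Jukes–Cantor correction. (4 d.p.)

d = −(3/4) ln(1 − 4p/3) = −0.75 ln(1 − 0.673333) = −0.75 ln(0.326667)
  = −0.75 × (-1.118814) = 0.839111 substitutions/site.

0.8391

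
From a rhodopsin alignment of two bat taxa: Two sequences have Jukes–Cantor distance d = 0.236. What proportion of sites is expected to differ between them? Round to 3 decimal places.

p = (3/4)(1 − e^(−4d/3)) = 0.75 × (1 − e^(-0.314667)) = 0.75 × (1 − 0.730032) = 0.202476.

0.202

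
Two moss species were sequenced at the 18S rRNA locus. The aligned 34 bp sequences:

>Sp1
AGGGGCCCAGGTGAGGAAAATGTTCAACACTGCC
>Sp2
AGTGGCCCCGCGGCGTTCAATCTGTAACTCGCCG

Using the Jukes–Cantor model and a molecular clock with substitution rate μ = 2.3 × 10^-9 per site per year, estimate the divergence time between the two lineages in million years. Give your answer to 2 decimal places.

144.67

The sequences differ at 15 of 34 sites, so p = 15/34 ≈ 0.441176.
d = −(3/4) ln(1 − 4p/3) = −0.75 ln(1 − 0.588235) = −0.75 ln(0.411765)
  = −0.75 × (-0.887302) = 0.665477 substitutions/site.
Under a molecular clock d = 2μt, so t = d/(2μ) = 0.665477 / (2 × 2.3 × 10^-9) = 144.67 million years.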